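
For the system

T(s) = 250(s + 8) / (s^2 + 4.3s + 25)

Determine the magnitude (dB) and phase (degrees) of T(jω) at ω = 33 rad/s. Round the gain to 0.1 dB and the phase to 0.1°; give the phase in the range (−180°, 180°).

18.0 dB, -96.0°

At s = jω = j33:
zero (s+8): 8 + j33 → |·| = √(8²+33²) = √1153 ≈ 33.956, ∠ = arctan(33/8) ≈ 76.37°
quadratic: (j33)² + 4.3·j33 + 25 = -1064 + j141.9 → |·| ≈ 1073.4, ∠ ≈ 172.40°
|T| = 250 · 33.956 / 1073.4 ≈ 7.9085
Gain = 20 log₁₀(7.9085) ≈ 17.96 dB
∠T = 76.37° − 172.40° = -96.03°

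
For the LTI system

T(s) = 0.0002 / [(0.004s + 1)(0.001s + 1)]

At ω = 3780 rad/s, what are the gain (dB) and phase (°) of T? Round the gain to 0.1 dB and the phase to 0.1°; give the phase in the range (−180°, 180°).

At ω = 3780 rad/s:
pole (1 + j3780·0.004) = 1 + j15.12 → |·| ≈ 15.153, ∠ ≈ 86.22°
pole (1 + j3780·0.001) = 1 + j3.78 → |·| ≈ 3.91, ∠ ≈ 75.18°
|T| = 0.0002 · 1 / (15.153 · 3.91) ≈ 3.3756e-06
Gain = 20 log₁₀(3.3756e-06) ≈ -109.43 dB
∠T = (0°) − (86.22° + 75.18°) = -161.40°

-109.4 dB, -161.4°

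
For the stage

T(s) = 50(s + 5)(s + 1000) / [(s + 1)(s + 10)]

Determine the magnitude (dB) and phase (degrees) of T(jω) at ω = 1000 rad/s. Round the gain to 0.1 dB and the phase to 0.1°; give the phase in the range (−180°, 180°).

At s = jω = j1000:
zero (s+5): 5 + j1000 → |·| = √(5²+1000²) = √1000025 ≈ 1000, ∠ = arctan(1000/5) ≈ 89.71°
zero (s+1000): 1000 + j1000 → |·| = √(1000²+1000²) = √2000000 ≈ 1414.2, ∠ = arctan(1000/1000) ≈ 45.00°
pole (s+1): 1 + j1000 → |·| = √(1²+1000²) = √1000001 ≈ 1000, ∠ = arctan(1000/1) ≈ 89.94°
pole (s+10): 10 + j1000 → |·| = √(10²+1000²) = √1000100 ≈ 1000, ∠ = arctan(1000/10) ≈ 89.43°
|T| = 50 · 1.4142e+06 / 1e+06 ≈ 70.71
Gain = 20 log₁₀(70.71) ≈ 36.99 dB
∠T = 134.71° − 179.37° = -44.66°

37.0 dB, -44.7°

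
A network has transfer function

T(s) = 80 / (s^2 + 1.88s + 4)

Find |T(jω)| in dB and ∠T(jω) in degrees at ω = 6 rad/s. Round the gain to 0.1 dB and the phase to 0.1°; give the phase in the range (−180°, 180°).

At s = jω = j6:
quadratic: (j6)² + 1.88·j6 + 4 = -32 + j11.28 → |·| ≈ 33.93, ∠ ≈ 160.58°
|T| = 80 / 33.93 ≈ 2.3578
Gain = 20 log₁₀(2.3578) ≈ 7.45 dB
∠T = 0.00° − 160.58° = -160.58°

7.5 dB, -160.6°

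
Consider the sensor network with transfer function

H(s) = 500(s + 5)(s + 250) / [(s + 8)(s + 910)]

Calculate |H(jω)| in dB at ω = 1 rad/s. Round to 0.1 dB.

At s = jω = j1:
zero (s+5): 5 + j1 → |·| = √(5²+1²) = √26 ≈ 5.099, ∠ = arctan(1/5) ≈ 11.31°
zero (s+250): 250 + j1 → |·| = √(250²+1²) = √62501 ≈ 250, ∠ = arctan(1/250) ≈ 0.23°
pole (s+8): 8 + j1 → |·| = √(8²+1²) = √65 ≈ 8.0623, ∠ = arctan(1/8) ≈ 7.13°
pole (s+910): 910 + j1 → |·| = √(910²+1²) = √828101 ≈ 910, ∠ = arctan(1/910) ≈ 0.06°
|H| = 500 · 1274.8 / 7336.7 ≈ 86.878
Gain = 20 log₁₀(86.878) ≈ 38.78 dB

38.8 dB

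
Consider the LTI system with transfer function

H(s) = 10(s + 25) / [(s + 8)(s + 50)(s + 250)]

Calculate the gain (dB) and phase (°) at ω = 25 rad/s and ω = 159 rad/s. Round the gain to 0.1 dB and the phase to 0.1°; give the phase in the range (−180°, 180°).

ω = 25: -60.4 dB, -59.5°; ω = 159: -73.8 dB, -111.1°

At s = jω = j25:
zero (s+25): 25 + j25 → |·| = √(25²+25²) = √1250 ≈ 35.355, ∠ = arctan(25/25) ≈ 45.00°
pole (s+8): 8 + j25 → |·| = √(8²+25²) = √689 ≈ 26.249, ∠ = arctan(25/8) ≈ 72.26°
pole (s+50): 50 + j25 → |·| = √(50²+25²) = √3125 ≈ 55.902, ∠ = arctan(25/50) ≈ 26.57°
pole (s+250): 250 + j25 → |·| = √(250²+25²) = √63125 ≈ 251.25, ∠ = arctan(25/250) ≈ 5.71°
|H| = 10 · 35.355 / 3.6868e+05 ≈ 0.00095896
Gain = 20 log₁₀(0.00095896) ≈ -60.36 dB
∠H = 45.00° − 104.54° = -59.54°

At s = jω = j159:
zero (s+25): 25 + j159 → |·| = √(25²+159²) = √25906 ≈ 160.95, ∠ = arctan(159/25) ≈ 81.06°
pole (s+8): 8 + j159 → |·| = √(8²+159²) = √25345 ≈ 159.2, ∠ = arctan(159/8) ≈ 87.12°
pole (s+50): 50 + j159 → |·| = √(50²+159²) = √27781 ≈ 166.68, ∠ = arctan(159/50) ≈ 72.54°
pole (s+250): 250 + j159 → |·| = √(250²+159²) = √87781 ≈ 296.28, ∠ = arctan(159/250) ≈ 32.46°
|H| = 10 · 160.95 / 7.8619e+06 ≈ 0.00020472
Gain = 20 log₁₀(0.00020472) ≈ -73.78 dB
∠H = 81.06° − 192.12° = -111.06°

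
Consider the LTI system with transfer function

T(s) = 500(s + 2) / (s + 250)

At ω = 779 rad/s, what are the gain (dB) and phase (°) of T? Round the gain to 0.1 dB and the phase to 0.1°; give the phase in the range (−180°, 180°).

53.6 dB, 17.6°

At s = jω = j779:
zero (s+2): 2 + j779 → |·| = √(2²+779²) = √606845 ≈ 779, ∠ = arctan(779/2) ≈ 89.85°
pole (s+250): 250 + j779 → |·| = √(250²+779²) = √669341 ≈ 818.13, ∠ = arctan(779/250) ≈ 72.21°
|T| = 500 · 779 / 818.13 ≈ 476.09
Gain = 20 log₁₀(476.09) ≈ 53.55 dB
∠T = 89.85° − 72.21° = 17.64°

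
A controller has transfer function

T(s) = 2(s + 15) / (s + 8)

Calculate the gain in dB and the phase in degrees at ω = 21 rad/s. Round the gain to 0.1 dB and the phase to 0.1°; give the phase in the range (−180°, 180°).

7.2 dB, -14.7°

At s = jω = j21:
zero (s+15): 15 + j21 → |·| = √(15²+21²) = √666 ≈ 25.807, ∠ = arctan(21/15) ≈ 54.46°
pole (s+8): 8 + j21 → |·| = √(8²+21²) = √505 ≈ 22.472, ∠ = arctan(21/8) ≈ 69.15°
|T| = 2 · 25.807 / 22.472 ≈ 2.2968
Gain = 20 log₁₀(2.2968) ≈ 7.22 dB
∠T = 54.46° − 69.15° = -14.69°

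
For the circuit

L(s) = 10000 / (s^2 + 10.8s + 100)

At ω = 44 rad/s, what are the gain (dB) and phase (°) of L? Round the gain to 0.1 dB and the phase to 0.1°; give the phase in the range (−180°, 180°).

14.4 dB, -165.5°

At s = jω = j44:
quadratic: (j44)² + 10.8·j44 + 100 = -1836 + j475.2 → |·| ≈ 1896.5, ∠ ≈ 165.49°
|L| = 10000 / 1896.5 ≈ 5.2729
Gain = 20 log₁₀(5.2729) ≈ 14.44 dB
∠L = 0.00° − 165.49° = -165.49°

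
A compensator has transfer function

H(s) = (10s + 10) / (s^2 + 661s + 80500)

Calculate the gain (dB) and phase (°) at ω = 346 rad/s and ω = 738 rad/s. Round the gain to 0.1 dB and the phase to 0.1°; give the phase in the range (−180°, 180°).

ω = 346: -36.5 dB, -9.9°; ω = 738: -39.2 dB, -43.7°

Substitute s = j346:
Numerator: 10(j346) + 10 = 10 + j3460
Denominator: (j346)^2 + 661(j346) + 80500 = -39216 + j228706
|N| = √(10² + 3460²) ≈ 3460, ∠N ≈ 89.83°
|D| = √(39216² + 228706²) ≈ 2.3204e+05, ∠D ≈ 99.73°
|H| = 3460 / 2.3204e+05 ≈ 0.014911
Gain = 20 log₁₀(0.014911) ≈ -36.53 dB
∠H = 89.83° − 99.73° = -9.90°

Substitute s = j738:
Numerator: 10(j738) + 10 = 10 + j7380
Denominator: (j738)^2 + 661(j738) + 80500 = -464144 + j487818
|N| = √(10² + 7380²) ≈ 7380, ∠N ≈ 89.92°
|D| = √(464144² + 487818²) ≈ 6.7335e+05, ∠D ≈ 133.58°
|H| = 7380 / 6.7335e+05 ≈ 0.01096
Gain = 20 log₁₀(0.01096) ≈ -39.20 dB
∠H = 89.92° − 133.58° = -43.66°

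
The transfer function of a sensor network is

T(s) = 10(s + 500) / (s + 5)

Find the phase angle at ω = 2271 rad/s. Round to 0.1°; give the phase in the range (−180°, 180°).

At s = jω = j2271:
zero (s+500): 500 + j2271 → |·| = √(500²+2271²) = √5407441 ≈ 2325.4, ∠ = arctan(2271/500) ≈ 77.58°
pole (s+5): 5 + j2271 → |·| = √(5²+2271²) = √5157466 ≈ 2271, ∠ = arctan(2271/5) ≈ 89.87°
∠T = 77.58° − 89.87° = -12.29°

-12.3°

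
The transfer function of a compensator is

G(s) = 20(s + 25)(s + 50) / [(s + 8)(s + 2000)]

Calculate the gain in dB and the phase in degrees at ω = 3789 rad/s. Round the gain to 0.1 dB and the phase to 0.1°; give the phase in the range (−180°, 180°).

25.0 dB, 26.8°

At s = jω = j3789:
zero (s+25): 25 + j3789 → |·| = √(25²+3789²) = √14357146 ≈ 3789.1, ∠ = arctan(3789/25) ≈ 89.62°
zero (s+50): 50 + j3789 → |·| = √(50²+3789²) = √14359021 ≈ 3789.3, ∠ = arctan(3789/50) ≈ 89.24°
pole (s+8): 8 + j3789 → |·| = √(8²+3789²) = √14356585 ≈ 3789, ∠ = arctan(3789/8) ≈ 89.88°
pole (s+2000): 2000 + j3789 → |·| = √(2000²+3789²) = √18356521 ≈ 4284.5, ∠ = arctan(3789/2000) ≈ 62.17°
|G| = 20 · 1.4358e+07 / 1.6234e+07 ≈ 17.689
Gain = 20 log₁₀(17.689) ≈ 24.95 dB
∠G = 178.86° − 152.05° = 26.81°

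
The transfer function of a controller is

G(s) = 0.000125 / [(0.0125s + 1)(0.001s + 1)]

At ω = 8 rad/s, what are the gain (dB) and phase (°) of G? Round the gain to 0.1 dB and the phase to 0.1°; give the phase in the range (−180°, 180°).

At ω = 8 rad/s:
pole (1 + j8·0.0125) = 1 + j0.1 → |·| ≈ 1.005, ∠ ≈ 5.71°
pole (1 + j8·0.001) = 1 + j0.008 → |·| ≈ 1, ∠ ≈ 0.46°
|G| = 0.000125 · 1 / (1.005 · 1) ≈ 0.00012438
Gain = 20 log₁₀(0.00012438) ≈ -78.10 dB
∠G = (0°) − (5.71° + 0.46°) = -6.17°

-78.1 dB, -6.2°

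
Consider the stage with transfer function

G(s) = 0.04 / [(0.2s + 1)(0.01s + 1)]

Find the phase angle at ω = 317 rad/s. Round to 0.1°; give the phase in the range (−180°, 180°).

At ω = 317 rad/s:
pole (1 + j317·0.2) = 1 + j63.4 → |·| ≈ 63.408, ∠ ≈ 89.10°
pole (1 + j317·0.01) = 1 + j3.17 → |·| ≈ 3.324, ∠ ≈ 72.49°
∠G = (0°) − (89.10° + 72.49°) = -161.59°

-161.6°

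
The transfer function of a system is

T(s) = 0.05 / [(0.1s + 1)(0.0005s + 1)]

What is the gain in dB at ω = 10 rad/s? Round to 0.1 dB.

At ω = 10 rad/s:
pole (1 + j10·0.1) = 1 + j1 → |·| ≈ 1.4142, ∠ ≈ 45.00°
pole (1 + j10·0.0005) = 1 + j0.005 → |·| ≈ 1, ∠ ≈ 0.29°
|T| = 0.05 · 1 / (1.4142 · 1) ≈ 0.035356
Gain = 20 log₁₀(0.035356) ≈ -29.03 dB

-29.0 dB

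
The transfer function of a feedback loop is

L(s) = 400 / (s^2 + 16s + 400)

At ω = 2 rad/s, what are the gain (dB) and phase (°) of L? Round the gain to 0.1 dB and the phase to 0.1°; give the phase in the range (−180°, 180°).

0.1 dB, -4.6°

At s = jω = j2:
quadratic: (j2)² + 16·j2 + 400 = 396 + j32 → |·| ≈ 397.29, ∠ ≈ 4.62°
|L| = 400 / 397.29 ≈ 1.0068
Gain = 20 log₁₀(1.0068) ≈ 0.06 dB
∠L = 0.00° − 4.62° = -4.62°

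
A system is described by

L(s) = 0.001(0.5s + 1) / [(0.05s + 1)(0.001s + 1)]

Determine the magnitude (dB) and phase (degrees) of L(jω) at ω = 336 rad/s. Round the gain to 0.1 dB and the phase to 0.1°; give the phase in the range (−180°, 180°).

At ω = 336 rad/s:
zero (1 + j336·0.5) = 1 + j168 → |·| ≈ 168, ∠ ≈ 89.66°
pole (1 + j336·0.05) = 1 + j16.8 → |·| ≈ 16.83, ∠ ≈ 86.59°
pole (1 + j336·0.001) = 1 + j0.336 → |·| ≈ 1.0549, ∠ ≈ 18.57°
|L| = 0.001 · 168 / (16.83 · 1.0549) ≈ 0.0094627
Gain = 20 log₁₀(0.0094627) ≈ -40.48 dB
∠L = (89.66°) − (86.59° + 18.57°) = -15.50°

-40.5 dB, -15.5°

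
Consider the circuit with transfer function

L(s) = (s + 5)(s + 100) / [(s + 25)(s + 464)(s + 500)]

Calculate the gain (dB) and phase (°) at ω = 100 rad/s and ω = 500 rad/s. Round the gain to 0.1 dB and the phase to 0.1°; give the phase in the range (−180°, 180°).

At s = jω = j100:
zero (s+5): 5 + j100 → |·| = √(5²+100²) = √10025 ≈ 100.12, ∠ = arctan(100/5) ≈ 87.14°
zero (s+100): 100 + j100 → |·| = √(100²+100²) = √20000 ≈ 141.42, ∠ = arctan(100/100) ≈ 45.00°
pole (s+25): 25 + j100 → |·| = √(25²+100²) = √10625 ≈ 103.08, ∠ = arctan(100/25) ≈ 75.96°
pole (s+464): 464 + j100 → |·| = √(464²+100²) = √225296 ≈ 474.65, ∠ = arctan(100/464) ≈ 12.16°
pole (s+500): 500 + j100 → |·| = √(500²+100²) = √260000 ≈ 509.9, ∠ = arctan(100/500) ≈ 11.31°
|L| = 1 · 14159 / 2.4948e+07 ≈ 0.00056754
Gain = 20 log₁₀(0.00056754) ≈ -64.92 dB
∠L = 132.14° − 99.43° = 32.71°

At s = jω = j500:
zero (s+5): 5 + j500 → |·| = √(5²+500²) = √250025 ≈ 500.02, ∠ = arctan(500/5) ≈ 89.43°
zero (s+100): 100 + j500 → |·| = √(100²+500²) = √260000 ≈ 509.9, ∠ = arctan(500/100) ≈ 78.69°
pole (s+25): 25 + j500 → |·| = √(25²+500²) = √250625 ≈ 500.62, ∠ = arctan(500/25) ≈ 87.14°
pole (s+464): 464 + j500 → |·| = √(464²+500²) = √465296 ≈ 682.13, ∠ = arctan(500/464) ≈ 47.14°
pole (s+500): 500 + j500 → |·| = √(500²+500²) = √500000 ≈ 707.11, ∠ = arctan(500/500) ≈ 45.00°
|L| = 1 · 2.5496e+05 / 2.4147e+08 ≈ 0.0010559
Gain = 20 log₁₀(0.0010559) ≈ -59.53 dB
∠L = 168.12° − 179.28° = -11.16°

ω = 100: -64.9 dB, 32.7°; ω = 500: -59.5 dB, -11.2°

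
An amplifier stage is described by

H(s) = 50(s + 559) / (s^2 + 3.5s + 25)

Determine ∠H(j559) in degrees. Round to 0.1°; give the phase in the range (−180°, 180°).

At s = jω = j559:
zero (s+559): 559 + j559 → |·| = √(559²+559²) = √624962 ≈ 790.55, ∠ = arctan(559/559) ≈ 45.00°
quadratic: (j559)² + 3.5·j559 + 25 = -312456 + j1956.5 → |·| ≈ 3.1246e+05, ∠ ≈ 179.64°
∠H = 45.00° − 179.64° = -134.64°

-134.6°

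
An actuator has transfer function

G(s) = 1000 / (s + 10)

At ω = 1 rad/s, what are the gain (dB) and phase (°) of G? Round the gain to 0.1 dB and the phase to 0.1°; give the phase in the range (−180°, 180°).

Substitute s = j1:
Numerator: 1000 = 1000 + j0
Denominator: (j1) + 10 = 10 + j1
|N| = √(1000² + 0²) ≈ 1000, ∠N ≈ 0.00°
|D| = √(10² + 1²) ≈ 10.05, ∠D ≈ 5.71°
|G| = 1000 / 10.05 ≈ 99.502
Gain = 20 log₁₀(99.502) ≈ 39.96 dB
∠G = 0.00° − 5.71° = -5.71°

40.0 dB, -5.7°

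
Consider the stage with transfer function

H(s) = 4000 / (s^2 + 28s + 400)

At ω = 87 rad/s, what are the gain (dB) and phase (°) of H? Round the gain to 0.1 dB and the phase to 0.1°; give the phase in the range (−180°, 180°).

At s = jω = j87:
quadratic: (j87)² + 28·j87 + 400 = -7169 + j2436 → |·| ≈ 7571.6, ∠ ≈ 161.23°
|H| = 4000 / 7571.6 ≈ 0.52829
Gain = 20 log₁₀(0.52829) ≈ -5.54 dB
∠H = 0.00° − 161.23° = -161.23°

-5.5 dB, -161.2°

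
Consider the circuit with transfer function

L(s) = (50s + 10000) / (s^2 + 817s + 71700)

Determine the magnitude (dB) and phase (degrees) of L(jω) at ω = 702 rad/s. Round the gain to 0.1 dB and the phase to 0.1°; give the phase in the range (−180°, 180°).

-25.8 dB, -52.2°

Substitute s = j702:
Numerator: 50(j702) + 10000 = 10000 + j35100
Denominator: (j702)^2 + 817(j702) + 71700 = -421104 + j573534
|N| = √(10000² + 35100²) ≈ 36497, ∠N ≈ 74.10°
|D| = √(421104² + 573534²) ≈ 7.1153e+05, ∠D ≈ 126.29°
|L| = 36497 / 7.1153e+05 ≈ 0.051294
Gain = 20 log₁₀(0.051294) ≈ -25.80 dB
∠L = 74.10° − 126.29° = -52.19°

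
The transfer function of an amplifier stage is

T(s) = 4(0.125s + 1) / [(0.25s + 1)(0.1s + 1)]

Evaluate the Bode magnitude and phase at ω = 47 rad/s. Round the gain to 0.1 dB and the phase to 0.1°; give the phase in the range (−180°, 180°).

-7.5 dB, -82.8°

At ω = 47 rad/s:
zero (1 + j47·0.125) = 1 + j5.875 → |·| ≈ 5.9595, ∠ ≈ 80.34°
pole (1 + j47·0.25) = 1 + j11.75 → |·| ≈ 11.792, ∠ ≈ 85.14°
pole (1 + j47·0.1) = 1 + j4.7 → |·| ≈ 4.8052, ∠ ≈ 77.99°
|T| = 4 · 5.9595 / (11.792 · 4.8052) ≈ 0.4207
Gain = 20 log₁₀(0.4207) ≈ -7.52 dB
∠T = (80.34°) − (85.14° + 77.99°) = -82.79°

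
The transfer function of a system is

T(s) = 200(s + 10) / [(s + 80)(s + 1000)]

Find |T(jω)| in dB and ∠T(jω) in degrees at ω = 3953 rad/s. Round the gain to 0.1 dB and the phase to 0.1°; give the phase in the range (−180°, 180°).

-26.2 dB, -74.8°

At s = jω = j3953:
zero (s+10): 10 + j3953 → |·| = √(10²+3953²) = √15626309 ≈ 3953, ∠ = arctan(3953/10) ≈ 89.86°
pole (s+80): 80 + j3953 → |·| = √(80²+3953²) = √15632609 ≈ 3953.8, ∠ = arctan(3953/80) ≈ 88.84°
pole (s+1000): 1000 + j3953 → |·| = √(1000²+3953²) = √16626209 ≈ 4077.5, ∠ = arctan(3953/1000) ≈ 75.80°
|T| = 200 · 3953 / 1.6122e+07 ≈ 0.049039
Gain = 20 log₁₀(0.049039) ≈ -26.19 dB
∠T = 89.86° − 164.64° = -74.78°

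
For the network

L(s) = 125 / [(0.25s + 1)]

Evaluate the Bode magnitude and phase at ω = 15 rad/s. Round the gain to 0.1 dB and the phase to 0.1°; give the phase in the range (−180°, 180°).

At ω = 15 rad/s:
pole (1 + j15·0.25) = 1 + j3.75 → |·| ≈ 3.881, ∠ ≈ 75.07°
|L| = 125 · 1 / (3.881) ≈ 32.208
Gain = 20 log₁₀(32.208) ≈ 30.16 dB
∠L = (0°) − (75.07°) = -75.07°

30.2 dB, -75.1°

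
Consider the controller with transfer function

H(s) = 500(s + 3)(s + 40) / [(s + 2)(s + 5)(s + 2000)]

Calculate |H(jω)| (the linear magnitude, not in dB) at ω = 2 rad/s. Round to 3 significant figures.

2.37

At s = jω = j2:
zero (s+3): 3 + j2 → |·| = √(3²+2²) = √13 ≈ 3.6056, ∠ = arctan(2/3) ≈ 33.69°
zero (s+40): 40 + j2 → |·| = √(40²+2²) = √1604 ≈ 40.05, ∠ = arctan(2/40) ≈ 2.86°
pole (s+2): 2 + j2 → |·| = √(2²+2²) = √8 ≈ 2.8284, ∠ = arctan(2/2) ≈ 45.00°
pole (s+5): 5 + j2 → |·| = √(5²+2²) = √29 ≈ 5.3852, ∠ = arctan(2/5) ≈ 21.80°
pole (s+2000): 2000 + j2 → |·| = √(2000²+2²) = √4000004 ≈ 2000, ∠ = arctan(2/2000) ≈ 0.06°
|H| = 500 · 144.4 / 30463 ≈ 2.3701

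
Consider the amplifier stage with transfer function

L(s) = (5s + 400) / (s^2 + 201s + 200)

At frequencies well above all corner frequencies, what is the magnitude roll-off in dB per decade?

-20 dB/decade

Each pole contributes −20 dB/decade at high frequency; each zero contributes +20 dB/decade.
Net: 1 zero(s) − 2 pole(s) → -20 dB/decade.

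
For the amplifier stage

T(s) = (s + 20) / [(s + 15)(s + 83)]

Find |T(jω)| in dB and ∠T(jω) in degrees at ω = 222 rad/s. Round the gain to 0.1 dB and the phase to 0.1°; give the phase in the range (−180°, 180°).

-47.5 dB, -70.8°

At s = jω = j222:
zero (s+20): 20 + j222 → |·| = √(20²+222²) = √49684 ≈ 222.9, ∠ = arctan(222/20) ≈ 84.85°
pole (s+15): 15 + j222 → |·| = √(15²+222²) = √49509 ≈ 222.51, ∠ = arctan(222/15) ≈ 86.13°
pole (s+83): 83 + j222 → |·| = √(83²+222²) = √56173 ≈ 237.01, ∠ = arctan(222/83) ≈ 69.50°
|T| = 1 · 222.9 / 52737 ≈ 0.0042266
Gain = 20 log₁₀(0.0042266) ≈ -47.48 dB
∠T = 84.85° − 155.63° = -70.78°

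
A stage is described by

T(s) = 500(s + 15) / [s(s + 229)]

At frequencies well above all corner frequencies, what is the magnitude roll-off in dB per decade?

-20 dB/decade

Each pole contributes −20 dB/decade at high frequency; each zero contributes +20 dB/decade.
Net: 1 zero(s) − 2 pole(s) → -20 dB/decade.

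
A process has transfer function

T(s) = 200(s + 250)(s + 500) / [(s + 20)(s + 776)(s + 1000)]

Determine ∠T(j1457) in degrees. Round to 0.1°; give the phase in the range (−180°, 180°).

-55.4°

At s = jω = j1457:
zero (s+250): 250 + j1457 → |·| = √(250²+1457²) = √2185349 ≈ 1478.3, ∠ = arctan(1457/250) ≈ 80.26°
zero (s+500): 500 + j1457 → |·| = √(500²+1457²) = √2372849 ≈ 1540.4, ∠ = arctan(1457/500) ≈ 71.06°
pole (s+20): 20 + j1457 → |·| = √(20²+1457²) = √2123249 ≈ 1457.1, ∠ = arctan(1457/20) ≈ 89.21°
pole (s+776): 776 + j1457 → |·| = √(776²+1457²) = √2725025 ≈ 1650.8, ∠ = arctan(1457/776) ≈ 61.96°
pole (s+1000): 1000 + j1457 → |·| = √(1000²+1457²) = √3122849 ≈ 1767.2, ∠ = arctan(1457/1000) ≈ 55.54°
∠T = 151.32° − 206.71° = -55.39°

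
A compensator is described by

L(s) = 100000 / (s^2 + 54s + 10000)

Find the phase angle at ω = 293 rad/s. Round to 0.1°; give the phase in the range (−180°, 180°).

At s = jω = j293:
quadratic: (j293)² + 54·j293 + 10000 = -75849 + j15822 → |·| ≈ 77482, ∠ ≈ 168.22°
∠L = 0.00° − 168.22° = -168.22°

-168.2°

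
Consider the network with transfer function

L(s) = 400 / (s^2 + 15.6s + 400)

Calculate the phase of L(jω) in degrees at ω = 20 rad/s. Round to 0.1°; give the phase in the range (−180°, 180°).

At s = jω = j20:
quadratic: (j20)² + 15.6·j20 + 400 = 0 + j312 → |·| ≈ 312, ∠ ≈ 90.00°
∠L = 0.00° − 90.00° = -90.00°

-90.0°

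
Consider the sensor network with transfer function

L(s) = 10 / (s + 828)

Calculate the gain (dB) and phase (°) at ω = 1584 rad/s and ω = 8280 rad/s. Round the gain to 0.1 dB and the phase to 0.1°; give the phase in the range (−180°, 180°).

ω = 1584: -45.0 dB, -62.4°; ω = 8280: -58.4 dB, -84.3°

Substitute s = j1584:
Numerator: 10 = 10 + j0
Denominator: (j1584) + 828 = 828 + j1584
|N| = √(10² + 0²) ≈ 10, ∠N ≈ 0.00°
|D| = √(828² + 1584²) ≈ 1787.4, ∠D ≈ 62.40°
|L| = 10 / 1787.4 ≈ 0.0055947
Gain = 20 log₁₀(0.0055947) ≈ -45.04 dB
∠L = 0.00° − 62.40° = -62.40°

Substitute s = j8280:
Numerator: 10 = 10 + j0
Denominator: (j8280) + 828 = 828 + j8280
|N| = √(10² + 0²) ≈ 10, ∠N ≈ 0.00°
|D| = √(828² + 8280²) ≈ 8321.3, ∠D ≈ 84.29°
|L| = 10 / 8321.3 ≈ 0.0012017
Gain = 20 log₁₀(0.0012017) ≈ -58.40 dB
∠L = 0.00° − 84.29° = -84.29°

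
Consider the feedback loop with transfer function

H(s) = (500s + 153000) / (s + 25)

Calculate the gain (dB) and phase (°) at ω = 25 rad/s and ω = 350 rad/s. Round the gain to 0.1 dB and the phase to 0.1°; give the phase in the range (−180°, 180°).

Substitute s = j25:
Numerator: 500(j25) + 153000 = 153000 + j12500
Denominator: (j25) + 25 = 25 + j25
|N| = √(153000² + 12500²) ≈ 1.5351e+05, ∠N ≈ 4.67°
|D| = √(25² + 25²) ≈ 35.355, ∠D ≈ 45.00°
|H| = 1.5351e+05 / 35.355 ≈ 4342
Gain = 20 log₁₀(4342) ≈ 72.75 dB
∠H = 4.67° − 45.00° = -40.33°

Substitute s = j350:
Numerator: 500(j350) + 153000 = 153000 + j175000
Denominator: (j350) + 25 = 25 + j350
|N| = √(153000² + 175000²) ≈ 2.3245e+05, ∠N ≈ 48.84°
|D| = √(25² + 350²) ≈ 350.89, ∠D ≈ 85.91°
|H| = 2.3245e+05 / 350.89 ≈ 662.46
Gain = 20 log₁₀(662.46) ≈ 56.42 dB
∠H = 48.84° − 85.91° = -37.07°

ω = 25: 72.8 dB, -40.3°; ω = 350: 56.4 dB, -37.1°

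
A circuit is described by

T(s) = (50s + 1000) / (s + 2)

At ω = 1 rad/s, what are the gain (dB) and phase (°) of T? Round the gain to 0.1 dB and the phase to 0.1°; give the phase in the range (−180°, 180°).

Substitute s = j1:
Numerator: 50(j1) + 1000 = 1000 + j50
Denominator: (j1) + 2 = 2 + j1
|N| = √(1000² + 50²) ≈ 1001.2, ∠N ≈ 2.86°
|D| = √(2² + 1²) ≈ 2.2361, ∠D ≈ 26.57°
|T| = 1001.2 / 2.2361 ≈ 447.74
Gain = 20 log₁₀(447.74) ≈ 53.02 dB
∠T = 2.86° − 26.57° = -23.71°

53.0 dB, -23.7°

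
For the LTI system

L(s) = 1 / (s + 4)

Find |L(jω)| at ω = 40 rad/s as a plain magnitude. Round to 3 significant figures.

0.0249

Substitute s = j40:
Numerator: 1 = 1 + j0
Denominator: (j40) + 4 = 4 + j40
|N| = √(1² + 0²) ≈ 1, ∠N ≈ 0.00°
|D| = √(4² + 40²) ≈ 40.2, ∠D ≈ 84.29°
|L| = 1 / 40.2 ≈ 0.024876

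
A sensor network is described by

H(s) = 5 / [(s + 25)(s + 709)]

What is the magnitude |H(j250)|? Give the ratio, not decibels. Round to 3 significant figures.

2.65e-05

At s = jω = j250:
pole (s+25): 25 + j250 → |·| = √(25²+250²) = √63125 ≈ 251.25, ∠ = arctan(250/25) ≈ 84.29°
pole (s+709): 709 + j250 → |·| = √(709²+250²) = √565181 ≈ 751.79, ∠ = arctan(250/709) ≈ 19.42°
|H| = 5 / 1.8889e+05 ≈ 2.647e-05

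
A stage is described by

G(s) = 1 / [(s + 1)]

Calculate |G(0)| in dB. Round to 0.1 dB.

0.0 dB

G(0) = 1 · 1 / 1 = 1
20 log₁₀(1) ≈ 0.00 dB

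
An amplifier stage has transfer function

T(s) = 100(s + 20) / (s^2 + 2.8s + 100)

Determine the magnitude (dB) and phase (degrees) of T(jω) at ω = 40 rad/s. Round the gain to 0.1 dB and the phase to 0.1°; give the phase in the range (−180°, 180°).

At s = jω = j40:
zero (s+20): 20 + j40 → |·| = √(20²+40²) = √2000 ≈ 44.721, ∠ = arctan(40/20) ≈ 63.43°
quadratic: (j40)² + 2.8·j40 + 100 = -1500 + j112 → |·| ≈ 1504.2, ∠ ≈ 175.73°
|T| = 100 · 44.721 / 1504.2 ≈ 2.9731
Gain = 20 log₁₀(2.9731) ≈ 9.46 dB
∠T = 63.43° − 175.73° = -112.30°

9.5 dB, -112.3°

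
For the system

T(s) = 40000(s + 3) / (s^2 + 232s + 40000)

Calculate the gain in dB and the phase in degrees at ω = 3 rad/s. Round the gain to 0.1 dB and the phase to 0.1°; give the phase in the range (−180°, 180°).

At s = jω = j3:
zero (s+3): 3 + j3 → |·| = √(3²+3²) = √18 ≈ 4.2426, ∠ = arctan(3/3) ≈ 45.00°
quadratic: (j3)² + 232·j3 + 40000 = 39991 + j696 → |·| ≈ 39997, ∠ ≈ 1.00°
|T| = 40000 · 4.2426 / 39997 ≈ 4.2429
Gain = 20 log₁₀(4.2429) ≈ 12.55 dB
∠T = 45.00° − 1.00° = 44.00°

12.6 dB, 44.0°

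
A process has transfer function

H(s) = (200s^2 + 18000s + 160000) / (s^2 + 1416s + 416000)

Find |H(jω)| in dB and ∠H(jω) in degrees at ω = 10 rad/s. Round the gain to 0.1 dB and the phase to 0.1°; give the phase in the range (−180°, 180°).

Substitute s = j10:
Numerator: 200(j10)^2 + 18000(j10) + 160000 = 140000 + j180000
Denominator: (j10)^2 + 1416(j10) + 416000 = 415900 + j14160
|N| = √(140000² + 180000²) ≈ 2.2804e+05, ∠N ≈ 52.13°
|D| = √(415900² + 14160²) ≈ 4.1614e+05, ∠D ≈ 1.95°
|H| = 2.2804e+05 / 4.1614e+05 ≈ 0.54799
Gain = 20 log₁₀(0.54799) ≈ -5.22 dB
∠H = 52.13° − 1.95° = 50.18°

-5.2 dB, 50.2°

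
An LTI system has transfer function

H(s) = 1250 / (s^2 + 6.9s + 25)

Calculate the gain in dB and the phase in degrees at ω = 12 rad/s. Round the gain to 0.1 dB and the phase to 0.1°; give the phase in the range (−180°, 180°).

At s = jω = j12:
quadratic: (j12)² + 6.9·j12 + 25 = -119 + j82.8 → |·| ≈ 144.97, ∠ ≈ 145.17°
|H| = 1250 / 144.97 ≈ 8.6225
Gain = 20 log₁₀(8.6225) ≈ 18.71 dB
∠H = 0.00° − 145.17° = -145.17°

18.7 dB, -145.2°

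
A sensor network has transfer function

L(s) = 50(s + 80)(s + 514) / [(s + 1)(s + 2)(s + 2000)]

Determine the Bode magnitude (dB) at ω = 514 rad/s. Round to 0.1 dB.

At s = jω = j514:
zero (s+80): 80 + j514 → |·| = √(80²+514²) = √270596 ≈ 520.19, ∠ = arctan(514/80) ≈ 81.15°
zero (s+514): 514 + j514 → |·| = √(514²+514²) = √528392 ≈ 726.91, ∠ = arctan(514/514) ≈ 45.00°
pole (s+1): 1 + j514 → |·| = √(1²+514²) = √264197 ≈ 514, ∠ = arctan(514/1) ≈ 89.89°
pole (s+2): 2 + j514 → |·| = √(2²+514²) = √264200 ≈ 514, ∠ = arctan(514/2) ≈ 89.78°
pole (s+2000): 2000 + j514 → |·| = √(2000²+514²) = √4264196 ≈ 2065, ∠ = arctan(514/2000) ≈ 14.41°
|L| = 50 · 3.7813e+05 / 5.4556e+08 ≈ 0.034655
Gain = 20 log₁₀(0.034655) ≈ -29.20 dB

-29.2 dB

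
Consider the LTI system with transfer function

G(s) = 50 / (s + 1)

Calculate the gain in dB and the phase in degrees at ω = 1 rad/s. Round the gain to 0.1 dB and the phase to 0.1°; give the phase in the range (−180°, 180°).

31.0 dB, -45.0°

At s = jω = j1:
pole (s+1): 1 + j1 → |·| = √(1²+1²) = √2 ≈ 1.4142, ∠ = arctan(1/1) ≈ 45.00°
|G| = 50 / 1.4142 ≈ 35.356
Gain = 20 log₁₀(35.356) ≈ 30.97 dB
∠G = 0.00° − 45.00° = -45.00°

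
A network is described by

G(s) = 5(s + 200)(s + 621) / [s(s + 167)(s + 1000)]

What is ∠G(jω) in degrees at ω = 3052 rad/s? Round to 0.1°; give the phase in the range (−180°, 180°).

-84.0°

At s = jω = j3052:
zero (s+200): 200 + j3052 → |·| = √(200²+3052²) = √9354704 ≈ 3058.5, ∠ = arctan(3052/200) ≈ 86.25°
zero (s+621): 621 + j3052 → |·| = √(621²+3052²) = √9700345 ≈ 3114.5, ∠ = arctan(3052/621) ≈ 78.50°
pole (s+167): 167 + j3052 → |·| = √(167²+3052²) = √9342593 ≈ 3056.6, ∠ = arctan(3052/167) ≈ 86.87°
pole (s+1000): 1000 + j3052 → |·| = √(1000²+3052²) = √10314704 ≈ 3211.7, ∠ = arctan(3052/1000) ≈ 71.86°
pole at origin: |s| = 3052, ∠ = 90.00° (in denominator)
∠G = 164.75° − 248.73° = -83.98°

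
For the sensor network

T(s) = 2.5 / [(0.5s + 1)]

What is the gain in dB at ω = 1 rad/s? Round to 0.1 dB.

At ω = 1 rad/s:
pole (1 + j1·0.5) = 1 + j0.5 → |·| ≈ 1.118, ∠ ≈ 26.57°
|T| = 2.5 · 1 / (1.118) ≈ 2.2361
Gain = 20 log₁₀(2.2361) ≈ 6.99 dB

7.0 dB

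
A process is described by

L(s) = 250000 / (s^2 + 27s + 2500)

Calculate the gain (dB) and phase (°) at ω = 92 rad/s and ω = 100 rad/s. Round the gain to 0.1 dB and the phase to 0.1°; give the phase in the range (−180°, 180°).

ω = 92: 31.8 dB, -157.4°; ω = 100: 29.9 dB, -160.2°

At s = jω = j92:
quadratic: (j92)² + 27·j92 + 2500 = -5964 + j2484 → |·| ≈ 6460.6, ∠ ≈ 157.39°
|L| = 250000 / 6460.6 ≈ 38.696
Gain = 20 log₁₀(38.696) ≈ 31.75 dB
∠L = 0.00° − 157.39° = -157.39°

At s = jω = j100:
quadratic: (j100)² + 27·j100 + 2500 = -7500 + j2700 → |·| ≈ 7971.2, ∠ ≈ 160.20°
|L| = 250000 / 7971.2 ≈ 31.363
Gain = 20 log₁₀(31.363) ≈ 29.93 dB
∠L = 0.00° − 160.20° = -160.20°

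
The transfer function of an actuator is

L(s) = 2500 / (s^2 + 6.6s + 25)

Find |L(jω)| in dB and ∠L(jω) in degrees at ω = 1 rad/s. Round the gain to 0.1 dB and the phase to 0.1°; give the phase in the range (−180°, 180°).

At s = jω = j1:
quadratic: (j1)² + 6.6·j1 + 25 = 24 + j6.6 → |·| ≈ 24.891, ∠ ≈ 15.38°
|L| = 2500 / 24.891 ≈ 100.44
Gain = 20 log₁₀(100.44) ≈ 40.04 dB
∠L = 0.00° − 15.38° = -15.38°

40.0 dB, -15.4°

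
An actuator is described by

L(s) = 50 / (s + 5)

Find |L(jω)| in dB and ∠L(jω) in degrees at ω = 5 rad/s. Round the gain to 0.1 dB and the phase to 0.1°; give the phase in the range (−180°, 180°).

17.0 dB, -45.0°

At s = jω = j5:
pole (s+5): 5 + j5 → |·| = √(5²+5²) = √50 ≈ 7.0711, ∠ = arctan(5/5) ≈ 45.00°
|L| = 50 / 7.0711 ≈ 7.071
Gain = 20 log₁₀(7.071) ≈ 16.99 dB
∠L = 0.00° − 45.00° = -45.00°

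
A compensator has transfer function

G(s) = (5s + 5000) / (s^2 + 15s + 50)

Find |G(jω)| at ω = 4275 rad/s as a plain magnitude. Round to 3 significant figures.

Substitute s = j4275:
Numerator: 5(j4275) + 5000 = 5000 + j21375
Denominator: (j4275)^2 + 15(j4275) + 50 = -18275575 + j64125
|N| = √(5000² + 21375²) ≈ 21952, ∠N ≈ 76.83°
|D| = √(18275575² + 64125²) ≈ 1.8276e+07, ∠D ≈ 179.80°
|G| = 21952 / 1.8276e+07 ≈ 0.0012011

0.00120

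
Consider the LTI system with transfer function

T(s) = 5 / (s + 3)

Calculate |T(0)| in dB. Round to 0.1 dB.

4.4 dB

T(0) = 5 / (3) ≈ 1.6667
20 log₁₀(1.6667) ≈ 4.44 dB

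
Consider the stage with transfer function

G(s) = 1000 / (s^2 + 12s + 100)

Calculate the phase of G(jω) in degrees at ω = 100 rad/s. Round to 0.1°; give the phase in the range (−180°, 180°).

At s = jω = j100:
quadratic: (j100)² + 12·j100 + 100 = -9900 + j1200 → |·| ≈ 9972.5, ∠ ≈ 173.09°
∠G = 0.00° − 173.09° = -173.09°

-173.1°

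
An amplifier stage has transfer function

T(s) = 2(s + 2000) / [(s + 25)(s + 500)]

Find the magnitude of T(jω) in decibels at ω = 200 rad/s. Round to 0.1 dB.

At s = jω = j200:
zero (s+2000): 2000 + j200 → |·| = √(2000²+200²) = √4040000 ≈ 2010, ∠ = arctan(200/2000) ≈ 5.71°
pole (s+25): 25 + j200 → |·| = √(25²+200²) = √40625 ≈ 201.56, ∠ = arctan(200/25) ≈ 82.87°
pole (s+500): 500 + j200 → |·| = √(500²+200²) = √290000 ≈ 538.52, ∠ = arctan(200/500) ≈ 21.80°
|T| = 2 · 2010 / 1.0854e+05 ≈ 0.037037
Gain = 20 log₁₀(0.037037) ≈ -28.63 dB

-28.6 dB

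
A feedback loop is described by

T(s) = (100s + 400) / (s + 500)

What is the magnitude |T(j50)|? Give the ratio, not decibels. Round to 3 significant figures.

9.98

Substitute s = j50:
Numerator: 100(j50) + 400 = 400 + j5000
Denominator: (j50) + 500 = 500 + j50
|N| = √(400² + 5000²) ≈ 5016, ∠N ≈ 85.43°
|D| = √(500² + 50²) ≈ 502.49, ∠D ≈ 5.71°
|T| = 5016 / 502.49 ≈ 9.9823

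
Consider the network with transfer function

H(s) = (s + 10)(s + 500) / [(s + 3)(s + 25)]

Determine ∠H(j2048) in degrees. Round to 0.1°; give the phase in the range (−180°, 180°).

At s = jω = j2048:
zero (s+10): 10 + j2048 → |·| = √(10²+2048²) = √4194404 ≈ 2048, ∠ = arctan(2048/10) ≈ 89.72°
zero (s+500): 500 + j2048 → |·| = √(500²+2048²) = √4444304 ≈ 2108.2, ∠ = arctan(2048/500) ≈ 76.28°
pole (s+3): 3 + j2048 → |·| = √(3²+2048²) = √4194313 ≈ 2048, ∠ = arctan(2048/3) ≈ 89.92°
pole (s+25): 25 + j2048 → |·| = √(25²+2048²) = √4194929 ≈ 2048.2, ∠ = arctan(2048/25) ≈ 89.30°
∠H = 166.00° − 179.22° = -13.22°

-13.2°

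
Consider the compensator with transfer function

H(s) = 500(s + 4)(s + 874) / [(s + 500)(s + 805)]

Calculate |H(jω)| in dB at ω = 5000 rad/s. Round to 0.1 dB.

At s = jω = j5000:
zero (s+4): 4 + j5000 → |·| = √(4²+5000²) = √25000016 ≈ 5000, ∠ = arctan(5000/4) ≈ 89.95°
zero (s+874): 874 + j5000 → |·| = √(874²+5000²) = √25763876 ≈ 5075.8, ∠ = arctan(5000/874) ≈ 80.08°
pole (s+500): 500 + j5000 → |·| = √(500²+5000²) = √25250000 ≈ 5024.9, ∠ = arctan(5000/500) ≈ 84.29°
pole (s+805): 805 + j5000 → |·| = √(805²+5000²) = √25648025 ≈ 5064.4, ∠ = arctan(5000/805) ≈ 80.85°
|H| = 500 · 2.5379e+07 / 2.5448e+07 ≈ 498.64
Gain = 20 log₁₀(498.64) ≈ 53.96 dB

54.0 dB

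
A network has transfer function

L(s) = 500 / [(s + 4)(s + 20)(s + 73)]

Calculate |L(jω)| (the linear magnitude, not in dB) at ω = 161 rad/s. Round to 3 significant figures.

0.000108

At s = jω = j161:
pole (s+4): 4 + j161 → |·| = √(4²+161²) = √25937 ≈ 161.05, ∠ = arctan(161/4) ≈ 88.58°
pole (s+20): 20 + j161 → |·| = √(20²+161²) = √26321 ≈ 162.24, ∠ = arctan(161/20) ≈ 82.92°
pole (s+73): 73 + j161 → |·| = √(73²+161²) = √31250 ≈ 176.78, ∠ = arctan(161/73) ≈ 65.61°
|L| = 500 / 4.619e+06 ≈ 0.00010825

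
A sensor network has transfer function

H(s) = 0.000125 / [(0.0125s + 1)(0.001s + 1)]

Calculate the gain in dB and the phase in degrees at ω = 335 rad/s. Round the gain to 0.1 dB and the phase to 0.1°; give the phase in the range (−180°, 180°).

-91.2 dB, -95.1°

At ω = 335 rad/s:
pole (1 + j335·0.0125) = 1 + j4.1875 → |·| ≈ 4.3052, ∠ ≈ 76.57°
pole (1 + j335·0.001) = 1 + j0.335 → |·| ≈ 1.0546, ∠ ≈ 18.52°
|H| = 0.000125 · 1 / (4.3052 · 1.0546) ≈ 2.7531e-05
Gain = 20 log₁₀(2.7531e-05) ≈ -91.20 dB
∠H = (0°) − (76.57° + 18.52°) = -95.09°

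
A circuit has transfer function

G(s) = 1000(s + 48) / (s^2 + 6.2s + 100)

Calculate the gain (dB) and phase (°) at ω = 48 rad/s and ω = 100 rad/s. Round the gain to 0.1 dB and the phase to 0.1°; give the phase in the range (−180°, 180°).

ω = 48: 29.7 dB, -127.3°; ω = 100: 21.0 dB, -112.1°

At s = jω = j48:
zero (s+48): 48 + j48 → |·| = √(48²+48²) = √4608 ≈ 67.882, ∠ = arctan(48/48) ≈ 45.00°
quadratic: (j48)² + 6.2·j48 + 100 = -2204 + j297.6 → |·| ≈ 2224, ∠ ≈ 172.31°
|G| = 1000 · 67.882 / 2224 ≈ 30.522
Gain = 20 log₁₀(30.522) ≈ 29.69 dB
∠G = 45.00° − 172.31° = -127.31°

At s = jω = j100:
zero (s+48): 48 + j100 → |·| = √(48²+100²) = √12304 ≈ 110.92, ∠ = arctan(100/48) ≈ 64.36°
quadratic: (j100)² + 6.2·j100 + 100 = -9900 + j620 → |·| ≈ 9919.4, ∠ ≈ 176.42°
|G| = 1000 · 110.92 / 9919.4 ≈ 11.182
Gain = 20 log₁₀(11.182) ≈ 20.97 dB
∠G = 64.36° − 176.42° = -112.06°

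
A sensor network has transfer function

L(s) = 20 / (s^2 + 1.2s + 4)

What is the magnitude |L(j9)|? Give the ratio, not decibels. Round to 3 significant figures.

0.257

At s = jω = j9:
quadratic: (j9)² + 1.2·j9 + 4 = -77 + j10.8 → |·| ≈ 77.754, ∠ ≈ 172.02°
|L| = 20 / 77.754 ≈ 0.25722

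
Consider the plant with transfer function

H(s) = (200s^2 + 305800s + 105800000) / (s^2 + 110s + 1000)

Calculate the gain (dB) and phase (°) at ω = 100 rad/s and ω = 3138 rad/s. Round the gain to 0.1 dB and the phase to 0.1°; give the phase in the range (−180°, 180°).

Substitute s = j100:
Numerator: 200(j100)^2 + 305800(j100) + 105800000 = 103800000 + j30580000
Denominator: (j100)^2 + 110(j100) + 1000 = -9000 + j11000
|N| = √(103800000² + 30580000²) ≈ 1.0821e+08, ∠N ≈ 16.42°
|D| = √(9000² + 11000²) ≈ 14213, ∠D ≈ 129.29°
|H| = 1.0821e+08 / 14213 ≈ 7613.5
Gain = 20 log₁₀(7613.5) ≈ 77.63 dB
∠H = 16.42° − 129.29° = -112.87°

Substitute s = j3138:
Numerator: 200(j3138)^2 + 305800(j3138) + 105800000 = -1863608800 + j959600400
Denominator: (j3138)^2 + 110(j3138) + 1000 = -9846044 + j345180
|N| = √(1863608800² + 959600400²) ≈ 2.0962e+09, ∠N ≈ 152.76°
|D| = √(9846044² + 345180²) ≈ 9.8521e+06, ∠D ≈ 177.99°
|H| = 2.0962e+09 / 9.8521e+06 ≈ 212.77
Gain = 20 log₁₀(212.77) ≈ 46.56 dB
∠H = 152.76° − 177.99° = -25.23°

ω = 100: 77.6 dB, -112.9°; ω = 3138: 46.6 dB, -25.2°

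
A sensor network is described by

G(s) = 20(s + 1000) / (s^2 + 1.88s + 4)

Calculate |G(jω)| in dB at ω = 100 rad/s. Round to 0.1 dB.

At s = jω = j100:
zero (s+1000): 1000 + j100 → |·| = √(1000²+100²) = √1010000 ≈ 1005, ∠ = arctan(100/1000) ≈ 5.71°
quadratic: (j100)² + 1.88·j100 + 4 = -9996 + j188 → |·| ≈ 9997.8, ∠ ≈ 178.92°
|G| = 20 · 1005 / 9997.8 ≈ 2.0104
Gain = 20 log₁₀(2.0104) ≈ 6.07 dB

6.1 dB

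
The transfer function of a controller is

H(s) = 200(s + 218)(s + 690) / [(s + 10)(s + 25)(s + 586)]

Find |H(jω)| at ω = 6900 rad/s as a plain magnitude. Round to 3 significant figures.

0.0290

At s = jω = j6900:
zero (s+218): 218 + j6900 → |·| = √(218²+6900²) = √47657524 ≈ 6903.4, ∠ = arctan(6900/218) ≈ 88.19°
zero (s+690): 690 + j6900 → |·| = √(690²+6900²) = √48086100 ≈ 6934.4, ∠ = arctan(6900/690) ≈ 84.29°
pole (s+10): 10 + j6900 → |·| = √(10²+6900²) = √47610100 ≈ 6900, ∠ = arctan(6900/10) ≈ 89.92°
pole (s+25): 25 + j6900 → |·| = √(25²+6900²) = √47610625 ≈ 6900, ∠ = arctan(6900/25) ≈ 89.79°
pole (s+586): 586 + j6900 → |·| = √(586²+6900²) = √47953396 ≈ 6924.8, ∠ = arctan(6900/586) ≈ 85.15°
|H| = 200 · 4.7871e+07 / 3.2969e+11 ≈ 0.02904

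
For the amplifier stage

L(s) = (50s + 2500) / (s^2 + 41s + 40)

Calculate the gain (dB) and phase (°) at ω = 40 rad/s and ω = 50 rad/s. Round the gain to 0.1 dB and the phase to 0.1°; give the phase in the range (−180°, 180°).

ω = 40: 3.0 dB, -94.9°; ω = 50: 0.9 dB, -95.2°

Substitute s = j40:
Numerator: 50(j40) + 2500 = 2500 + j2000
Denominator: (j40)^2 + 41(j40) + 40 = -1560 + j1640
|N| = √(2500² + 2000²) ≈ 3201.6, ∠N ≈ 38.66°
|D| = √(1560² + 1640²) ≈ 2263.4, ∠D ≈ 133.57°
|L| = 3201.6 / 2263.4 ≈ 1.4145
Gain = 20 log₁₀(1.4145) ≈ 3.01 dB
∠L = 38.66° − 133.57° = -94.91°

Substitute s = j50:
Numerator: 50(j50) + 2500 = 2500 + j2500
Denominator: (j50)^2 + 41(j50) + 40 = -2460 + j2050
|N| = √(2500² + 2500²) ≈ 3535.5, ∠N ≈ 45.00°
|D| = √(2460² + 2050²) ≈ 3202.2, ∠D ≈ 140.19°
|L| = 3535.5 / 3202.2 ≈ 1.1041
Gain = 20 log₁₀(1.1041) ≈ 0.86 dB
∠L = 45.00° − 140.19° = -95.19°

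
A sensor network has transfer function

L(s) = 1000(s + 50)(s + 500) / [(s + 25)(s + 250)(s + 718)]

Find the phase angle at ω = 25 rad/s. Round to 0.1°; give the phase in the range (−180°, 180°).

At s = jω = j25:
zero (s+50): 50 + j25 → |·| = √(50²+25²) = √3125 ≈ 55.902, ∠ = arctan(25/50) ≈ 26.57°
zero (s+500): 500 + j25 → |·| = √(500²+25²) = √250625 ≈ 500.62, ∠ = arctan(25/500) ≈ 2.86°
pole (s+25): 25 + j25 → |·| = √(25²+25²) = √1250 ≈ 35.355, ∠ = arctan(25/25) ≈ 45.00°
pole (s+250): 250 + j25 → |·| = √(250²+25²) = √63125 ≈ 251.25, ∠ = arctan(25/250) ≈ 5.71°
pole (s+718): 718 + j25 → |·| = √(718²+25²) = √516149 ≈ 718.44, ∠ = arctan(25/718) ≈ 1.99°
∠L = 29.43° − 52.70° = -23.27°

-23.3°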